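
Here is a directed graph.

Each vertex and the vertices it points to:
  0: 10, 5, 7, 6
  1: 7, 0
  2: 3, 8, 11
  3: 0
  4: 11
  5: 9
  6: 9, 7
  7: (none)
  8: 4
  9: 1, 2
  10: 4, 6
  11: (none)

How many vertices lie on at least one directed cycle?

8

A vertex is on a directed cycle iff it belongs to a strongly connected component of size ≥ 2 (or has a self-loop).
The vertices on cycles are {0, 1, 2, 3, 5, 6, 9, 10} — 8 in total.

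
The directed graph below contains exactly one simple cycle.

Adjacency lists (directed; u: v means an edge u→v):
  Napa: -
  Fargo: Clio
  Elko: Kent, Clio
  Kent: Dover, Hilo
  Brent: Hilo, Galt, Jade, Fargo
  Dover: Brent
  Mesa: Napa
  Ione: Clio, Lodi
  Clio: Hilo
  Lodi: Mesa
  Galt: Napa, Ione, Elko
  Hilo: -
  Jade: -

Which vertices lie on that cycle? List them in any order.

DFS with gray/black marking from Brent:
Brent gray
  Hilo gray
  Hilo black
  Galt gray
    Napa gray
    Napa black
    Ione gray
      Clio gray
        Clio→Hilo: Hilo black — skip
      Clio black
      Lodi gray
        Mesa gray
          Mesa→Napa: Napa black — skip
        Mesa black
      Lodi black
    Ione black
    Elko gray
      Kent gray
        Dover gray
          Dover→Brent: Brent is gray → back edge
Back edge closes the cycle Brent → Galt → Elko → Kent → Dover → Brent; its vertices are {Elko, Galt, Kent, Brent, Dover}.

Elko, Galt, Kent, Brent, Dover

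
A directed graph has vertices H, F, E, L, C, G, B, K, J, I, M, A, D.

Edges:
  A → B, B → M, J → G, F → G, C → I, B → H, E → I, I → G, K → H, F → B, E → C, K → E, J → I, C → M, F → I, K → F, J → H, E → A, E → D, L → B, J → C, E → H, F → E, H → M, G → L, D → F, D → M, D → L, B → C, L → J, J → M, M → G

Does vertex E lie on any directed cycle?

Yes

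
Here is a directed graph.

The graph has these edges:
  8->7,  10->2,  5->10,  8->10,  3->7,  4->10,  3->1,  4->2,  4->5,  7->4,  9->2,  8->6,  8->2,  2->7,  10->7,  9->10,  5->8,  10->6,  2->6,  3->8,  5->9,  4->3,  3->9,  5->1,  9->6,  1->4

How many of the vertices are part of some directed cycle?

9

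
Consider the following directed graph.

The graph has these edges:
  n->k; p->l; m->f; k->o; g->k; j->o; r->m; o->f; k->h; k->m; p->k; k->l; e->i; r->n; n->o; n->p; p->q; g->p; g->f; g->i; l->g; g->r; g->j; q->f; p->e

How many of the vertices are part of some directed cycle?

A vertex is on a directed cycle iff it belongs to a strongly connected component of size ≥ 2 (or has a self-loop).
The vertices on cycles are {g, k, l, n, p, r} — 6 in total.

6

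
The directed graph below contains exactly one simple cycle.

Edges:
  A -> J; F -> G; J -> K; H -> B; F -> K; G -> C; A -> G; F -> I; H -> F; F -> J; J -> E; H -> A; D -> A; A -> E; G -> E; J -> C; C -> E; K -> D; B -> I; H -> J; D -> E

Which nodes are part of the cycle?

DFS with gray/black marking from A:
A gray
  E gray
  E black
  G gray
    G→E: E black — skip
    C gray
      C→E: E black — skip
    C black
  G black
  J gray
    J→E: E black — skip
    J→C: C black — skip
    K gray
      D gray
        D→E: E black — skip
        D→A: A is gray → back edge
Back edge closes the cycle A → J → K → D → A; its vertices are {A, D, J, K}.

A, D, J, K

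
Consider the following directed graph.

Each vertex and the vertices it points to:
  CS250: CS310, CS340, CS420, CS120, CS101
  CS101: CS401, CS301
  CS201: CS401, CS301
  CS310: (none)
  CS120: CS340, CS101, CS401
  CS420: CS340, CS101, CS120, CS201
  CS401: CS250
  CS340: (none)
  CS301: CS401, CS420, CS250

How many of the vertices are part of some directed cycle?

A vertex is on a directed cycle iff it belongs to a strongly connected component of size ≥ 2 (or has a self-loop).
The vertices on cycles are {CS101, CS120, CS201, CS250, CS301, CS401, CS420} — 7 in total.

7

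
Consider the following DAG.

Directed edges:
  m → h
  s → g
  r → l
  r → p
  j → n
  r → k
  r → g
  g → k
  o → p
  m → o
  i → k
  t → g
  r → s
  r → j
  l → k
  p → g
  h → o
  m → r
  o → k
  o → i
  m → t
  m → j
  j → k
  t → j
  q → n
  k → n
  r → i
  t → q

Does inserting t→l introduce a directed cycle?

No

Adding t→l creates a cycle iff l can already reach t.
Explore from l: no path reaches t. The graph stays acyclic.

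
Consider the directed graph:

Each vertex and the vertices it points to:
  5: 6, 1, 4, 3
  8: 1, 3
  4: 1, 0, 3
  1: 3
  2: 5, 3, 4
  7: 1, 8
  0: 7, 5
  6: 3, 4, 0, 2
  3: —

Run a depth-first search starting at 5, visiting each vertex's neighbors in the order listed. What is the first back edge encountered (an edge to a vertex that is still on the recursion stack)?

0->5

DFS from 5 (visiting each vertex's neighbors in the order listed); mark gray on enter, black on exit:
5 gray
  6 gray
    3 gray
    3 black
    4 gray
      1 gray
        1→3: 3 black — skip
      1 black
      0 gray
        7 gray
          7→1: 1 black — skip
          8 gray
            8→1: 1 black — skip
            8→3: 3 black — skip
          8 black
        7 black
        0→5: 5 is gray → back edge
First back edge: 0 → 5.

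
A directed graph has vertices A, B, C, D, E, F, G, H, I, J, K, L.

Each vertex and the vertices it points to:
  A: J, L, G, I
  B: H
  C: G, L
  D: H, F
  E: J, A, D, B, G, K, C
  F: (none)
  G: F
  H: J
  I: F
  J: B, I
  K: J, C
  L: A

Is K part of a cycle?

No

K lies on a cycle iff there is a path from K back to itself.
Exploring from K, it never reaches itself; equivalently, its strongly connected component is a singleton.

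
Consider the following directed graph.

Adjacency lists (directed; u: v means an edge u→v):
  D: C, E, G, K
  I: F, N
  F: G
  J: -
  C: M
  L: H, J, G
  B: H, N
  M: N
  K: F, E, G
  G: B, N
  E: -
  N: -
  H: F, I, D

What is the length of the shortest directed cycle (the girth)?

4

For each vertex v, BFS finds the shortest path from v back to v.
The shortest such closed walk is H → D → G → B → H, length 4.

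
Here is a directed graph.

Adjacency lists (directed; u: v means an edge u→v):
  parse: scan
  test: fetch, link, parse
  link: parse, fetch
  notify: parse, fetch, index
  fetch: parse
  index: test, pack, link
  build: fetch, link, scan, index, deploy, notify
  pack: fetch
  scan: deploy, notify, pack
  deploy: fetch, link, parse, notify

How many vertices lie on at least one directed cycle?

A vertex is on a directed cycle iff it belongs to a strongly connected component of size ≥ 2 (or has a self-loop).
The vertices on cycles are {link, pack, scan, test, fetch, index, parse, deploy, notify} — 9 in total.

9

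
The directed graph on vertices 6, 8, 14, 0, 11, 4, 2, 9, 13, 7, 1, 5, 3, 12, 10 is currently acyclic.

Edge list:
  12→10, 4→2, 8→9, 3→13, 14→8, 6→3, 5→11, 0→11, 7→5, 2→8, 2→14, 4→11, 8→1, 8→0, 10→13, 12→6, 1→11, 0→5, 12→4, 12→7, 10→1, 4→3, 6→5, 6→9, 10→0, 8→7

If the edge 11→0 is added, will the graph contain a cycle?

Yes

Adding 11→0 creates a cycle iff 0 can already reach 11.
Path from 0: 0 → 11.
So 0 → … → 11 → 0 is a cycle.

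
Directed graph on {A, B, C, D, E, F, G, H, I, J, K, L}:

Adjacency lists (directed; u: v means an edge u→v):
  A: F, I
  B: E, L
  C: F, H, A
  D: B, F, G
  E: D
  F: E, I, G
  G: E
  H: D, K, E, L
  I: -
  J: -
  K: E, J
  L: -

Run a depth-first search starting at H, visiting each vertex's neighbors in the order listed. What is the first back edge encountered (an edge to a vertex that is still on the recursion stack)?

DFS from H (visiting each vertex's neighbors in the order listed); mark gray on enter, black on exit:
H gray
  D gray
    B gray
      E gray
        E→D: D is gray → back edge
First back edge: E → D.

E->D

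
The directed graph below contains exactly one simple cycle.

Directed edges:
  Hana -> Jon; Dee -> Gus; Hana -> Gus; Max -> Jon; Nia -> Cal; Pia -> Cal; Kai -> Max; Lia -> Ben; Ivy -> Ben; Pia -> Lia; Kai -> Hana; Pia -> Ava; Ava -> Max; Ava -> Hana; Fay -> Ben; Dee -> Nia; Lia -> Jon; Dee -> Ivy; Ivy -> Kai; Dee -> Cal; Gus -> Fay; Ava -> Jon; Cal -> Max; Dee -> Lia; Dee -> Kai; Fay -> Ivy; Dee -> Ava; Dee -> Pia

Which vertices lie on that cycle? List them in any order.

Fay, Gus, Ivy, Kai, Hana

DFS with gray/black marking from Gus:
Gus gray
  Fay gray
    Ivy gray
      Ben gray
      Ben black
      Kai gray
        Hana gray
          Hana→Gus: Gus is gray → back edge
Back edge closes the cycle Gus → Fay → Ivy → Kai → Hana → Gus; its vertices are {Fay, Gus, Ivy, Kai, Hana}.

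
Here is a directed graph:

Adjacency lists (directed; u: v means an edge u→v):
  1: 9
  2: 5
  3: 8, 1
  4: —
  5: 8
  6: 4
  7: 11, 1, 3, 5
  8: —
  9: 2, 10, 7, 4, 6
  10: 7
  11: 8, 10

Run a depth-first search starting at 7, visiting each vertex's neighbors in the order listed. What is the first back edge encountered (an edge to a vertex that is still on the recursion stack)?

DFS from 7 (visiting each vertex's neighbors in the order listed); mark gray on enter, black on exit:
7 gray
  11 gray
    8 gray
    8 black
    10 gray
      10→7: 7 is gray → back edge
First back edge: 10 → 7.

10→7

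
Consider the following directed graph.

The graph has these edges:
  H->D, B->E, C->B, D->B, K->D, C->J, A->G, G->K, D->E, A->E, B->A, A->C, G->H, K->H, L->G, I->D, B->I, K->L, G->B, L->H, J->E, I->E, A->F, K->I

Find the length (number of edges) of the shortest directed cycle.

3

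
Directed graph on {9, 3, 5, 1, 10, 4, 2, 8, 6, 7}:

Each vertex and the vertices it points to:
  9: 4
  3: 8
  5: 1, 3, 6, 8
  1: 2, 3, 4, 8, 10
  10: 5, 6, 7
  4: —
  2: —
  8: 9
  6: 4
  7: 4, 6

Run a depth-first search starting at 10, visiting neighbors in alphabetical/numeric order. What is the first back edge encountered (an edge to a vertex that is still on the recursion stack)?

DFS from 10 (visiting neighbors in alphabetical/numeric order); mark gray on enter, black on exit:
10 gray
  5 gray
    1 gray
      2 gray
      2 black
      3 gray
        8 gray
          9 gray
            4 gray
            4 black
          9 black
        8 black
      3 black
      1→4: 4 black — skip
      1→8: 8 black — skip
      1→10: 10 is gray → back edge
First back edge: 1 → 10.

1→10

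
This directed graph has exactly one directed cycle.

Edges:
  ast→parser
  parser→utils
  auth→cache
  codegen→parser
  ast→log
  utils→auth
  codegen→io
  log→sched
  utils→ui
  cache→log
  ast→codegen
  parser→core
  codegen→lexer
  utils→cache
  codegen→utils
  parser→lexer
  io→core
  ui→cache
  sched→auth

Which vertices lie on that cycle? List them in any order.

log, auth, cache, sched

DFS with gray/black marking from log:
log gray
  sched gray
    auth gray
      cache gray
        cache→log: log is gray → back edge
Back edge closes the cycle log → sched → auth → cache → log; its vertices are {log, auth, cache, sched}.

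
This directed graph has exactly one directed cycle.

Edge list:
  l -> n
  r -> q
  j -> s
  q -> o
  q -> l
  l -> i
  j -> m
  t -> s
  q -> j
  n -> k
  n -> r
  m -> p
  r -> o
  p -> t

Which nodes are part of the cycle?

l, n, q, r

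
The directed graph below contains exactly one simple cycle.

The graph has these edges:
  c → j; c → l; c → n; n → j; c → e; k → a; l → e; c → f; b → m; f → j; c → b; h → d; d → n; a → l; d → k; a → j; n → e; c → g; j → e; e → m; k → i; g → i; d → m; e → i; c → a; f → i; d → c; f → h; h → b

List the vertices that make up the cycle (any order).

c, d, f, h

DFS with gray/black marking from d:
d gray
  m gray
  m black
  c gray
    l gray
      e gray
        e→m: m black — skip
        i gray
        i black
      e black
    l black
    c→e: e black — skip
    j gray
      j→e: e black — skip
    j black
    f gray
      h gray
        b gray
          b→m: m black — skip
        b black
        h→d: d is gray → back edge
Back edge closes the cycle d → c → f → h → d; its vertices are {c, d, f, h}.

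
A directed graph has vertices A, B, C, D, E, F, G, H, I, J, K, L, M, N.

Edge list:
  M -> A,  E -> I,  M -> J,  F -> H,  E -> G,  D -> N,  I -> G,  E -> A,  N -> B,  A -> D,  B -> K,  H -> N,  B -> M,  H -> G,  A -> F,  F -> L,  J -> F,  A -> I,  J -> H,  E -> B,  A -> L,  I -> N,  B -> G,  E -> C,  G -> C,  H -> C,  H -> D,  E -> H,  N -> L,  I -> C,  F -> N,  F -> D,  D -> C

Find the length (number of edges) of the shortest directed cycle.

For each vertex v, BFS finds the shortest path from v back to v.
The shortest such closed walk is B → M → J → F → N → B, length 5.

5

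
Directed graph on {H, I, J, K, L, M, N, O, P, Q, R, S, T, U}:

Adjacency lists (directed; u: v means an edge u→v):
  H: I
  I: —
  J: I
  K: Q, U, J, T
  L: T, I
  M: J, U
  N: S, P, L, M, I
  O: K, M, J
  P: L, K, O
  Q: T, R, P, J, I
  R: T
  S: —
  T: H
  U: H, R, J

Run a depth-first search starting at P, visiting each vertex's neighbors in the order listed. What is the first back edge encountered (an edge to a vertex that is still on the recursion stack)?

Q->P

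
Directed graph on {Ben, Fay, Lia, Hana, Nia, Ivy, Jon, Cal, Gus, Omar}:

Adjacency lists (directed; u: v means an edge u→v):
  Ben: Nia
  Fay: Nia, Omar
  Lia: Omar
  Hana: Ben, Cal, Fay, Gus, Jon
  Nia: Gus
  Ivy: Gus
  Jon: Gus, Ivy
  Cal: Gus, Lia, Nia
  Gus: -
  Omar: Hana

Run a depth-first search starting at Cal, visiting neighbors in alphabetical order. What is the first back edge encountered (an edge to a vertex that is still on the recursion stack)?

Hana->Cal

DFS from Cal (visiting neighbors in alphabetical order); mark gray on enter, black on exit:
Cal gray
  Gus gray
  Gus black
  Lia gray
    Omar gray
      Hana gray
        Ben gray
          Nia gray
            Nia→Gus: Gus black — skip
          Nia black
        Ben black
        Hana→Cal: Cal is gray → back edge
First back edge: Hana → Cal.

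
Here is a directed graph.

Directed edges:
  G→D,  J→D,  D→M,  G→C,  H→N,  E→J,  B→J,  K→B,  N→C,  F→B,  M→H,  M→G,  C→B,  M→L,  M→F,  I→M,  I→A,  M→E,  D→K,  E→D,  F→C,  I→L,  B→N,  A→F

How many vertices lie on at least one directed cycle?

A vertex is on a directed cycle iff it belongs to a strongly connected component of size ≥ 2 (or has a self-loop).
The vertices on cycles are {B, C, D, E, F, G, H, J, K, M, N} — 11 in total.

11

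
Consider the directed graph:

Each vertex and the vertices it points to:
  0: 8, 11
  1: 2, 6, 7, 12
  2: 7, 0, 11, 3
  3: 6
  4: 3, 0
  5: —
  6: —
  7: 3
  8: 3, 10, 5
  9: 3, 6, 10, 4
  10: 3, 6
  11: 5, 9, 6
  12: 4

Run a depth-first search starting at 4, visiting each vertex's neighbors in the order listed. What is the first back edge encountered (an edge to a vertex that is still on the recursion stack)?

9->4

DFS from 4 (visiting each vertex's neighbors in the order listed); mark gray on enter, black on exit:
4 gray
  3 gray
    6 gray
    6 black
  3 black
  0 gray
    8 gray
      8→3: 3 black — skip
      10 gray
        10→3: 3 black — skip
        10→6: 6 black — skip
      10 black
      5 gray
      5 black
    8 black
    11 gray
      11→5: 5 black — skip
      9 gray
        9→3: 3 black — skip
        9→6: 6 black — skip
        9→10: 10 black — skip
        9→4: 4 is gray → back edge
First back edge: 9 → 4.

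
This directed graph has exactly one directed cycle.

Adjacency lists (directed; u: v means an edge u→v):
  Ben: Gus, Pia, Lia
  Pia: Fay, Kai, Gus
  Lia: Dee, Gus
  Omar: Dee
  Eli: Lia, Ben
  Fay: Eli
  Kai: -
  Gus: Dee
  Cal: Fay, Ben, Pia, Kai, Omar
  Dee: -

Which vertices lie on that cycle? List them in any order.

DFS with gray/black marking from Pia:
Pia gray
  Fay gray
    Eli gray
      Lia gray
        Dee gray
        Dee black
        Gus gray
          Gus→Dee: Dee black — skip
        Gus black
      Lia black
      Ben gray
        Ben→Gus: Gus black — skip
        Ben→Pia: Pia is gray → back edge
Back edge closes the cycle Pia → Fay → Eli → Ben → Pia; its vertices are {Ben, Eli, Fay, Pia}.

Ben, Eli, Fay, Pia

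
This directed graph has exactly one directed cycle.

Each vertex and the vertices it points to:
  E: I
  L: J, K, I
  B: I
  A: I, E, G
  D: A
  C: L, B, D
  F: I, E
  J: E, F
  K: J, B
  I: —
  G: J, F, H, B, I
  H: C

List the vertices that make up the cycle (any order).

A, C, D, G, H

DFS with gray/black marking from H:
H gray
  C gray
    L gray
      J gray
        E gray
          I gray
          I black
        E black
        F gray
          F→I: I black — skip
          F→E: E black — skip
        F black
      J black
      K gray
        K→J: J black — skip
        B gray
          B→I: I black — skip
        B black
      K black
      L→I: I black — skip
    L black
    C→B: B black — skip
    D gray
      A gray
        A→I: I black — skip
        A→E: E black — skip
        G gray
          G→J: J black — skip
          G→F: F black — skip
          G→H: H is gray → back edge
Back edge closes the cycle H → C → D → A → G → H; its vertices are {A, C, D, G, H}.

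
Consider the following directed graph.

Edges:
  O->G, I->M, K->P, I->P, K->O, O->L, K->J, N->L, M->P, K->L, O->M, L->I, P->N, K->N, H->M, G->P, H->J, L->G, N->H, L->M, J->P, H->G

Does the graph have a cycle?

DFS with white/gray/black marking, starting from G:
G gray
  P gray
    N gray
      H gray
        H→G: G is gray → back edge
Back edge found, so a cycle exists: G → P → N → H → G.

Yes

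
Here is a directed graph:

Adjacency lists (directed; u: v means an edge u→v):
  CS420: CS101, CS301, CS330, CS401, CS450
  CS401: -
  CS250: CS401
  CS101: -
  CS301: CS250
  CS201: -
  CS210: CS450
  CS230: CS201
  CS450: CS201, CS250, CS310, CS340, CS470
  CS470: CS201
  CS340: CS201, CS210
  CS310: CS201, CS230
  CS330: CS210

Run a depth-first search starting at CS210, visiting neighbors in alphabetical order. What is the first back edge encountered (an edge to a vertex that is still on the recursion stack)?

CS340→CS210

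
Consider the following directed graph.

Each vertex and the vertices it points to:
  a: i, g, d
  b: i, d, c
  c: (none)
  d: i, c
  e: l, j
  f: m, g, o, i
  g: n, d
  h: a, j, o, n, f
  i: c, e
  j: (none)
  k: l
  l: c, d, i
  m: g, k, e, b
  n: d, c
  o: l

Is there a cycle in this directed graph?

Yes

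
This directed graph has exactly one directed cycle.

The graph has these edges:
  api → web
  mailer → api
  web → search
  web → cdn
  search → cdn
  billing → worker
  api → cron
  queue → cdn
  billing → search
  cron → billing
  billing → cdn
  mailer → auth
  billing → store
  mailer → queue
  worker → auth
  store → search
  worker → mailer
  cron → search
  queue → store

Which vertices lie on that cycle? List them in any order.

api, cron, mailer, worker, billing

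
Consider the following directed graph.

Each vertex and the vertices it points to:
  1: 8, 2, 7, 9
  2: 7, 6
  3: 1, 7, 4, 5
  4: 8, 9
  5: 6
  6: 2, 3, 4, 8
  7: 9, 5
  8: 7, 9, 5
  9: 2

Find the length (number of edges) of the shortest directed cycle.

2

For each vertex v, BFS finds the shortest path from v back to v.
The shortest such closed walk is 6 → 2 → 6, length 2.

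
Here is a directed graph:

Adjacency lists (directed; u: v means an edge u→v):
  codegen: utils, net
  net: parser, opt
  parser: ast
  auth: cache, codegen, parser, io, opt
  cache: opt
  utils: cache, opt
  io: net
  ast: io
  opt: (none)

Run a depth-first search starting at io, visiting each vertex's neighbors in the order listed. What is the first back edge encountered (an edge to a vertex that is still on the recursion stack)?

DFS from io (visiting each vertex's neighbors in the order listed); mark gray on enter, black on exit:
io gray
  net gray
    parser gray
      ast gray
        ast→io: io is gray → back edge
First back edge: ast → io.

ast->io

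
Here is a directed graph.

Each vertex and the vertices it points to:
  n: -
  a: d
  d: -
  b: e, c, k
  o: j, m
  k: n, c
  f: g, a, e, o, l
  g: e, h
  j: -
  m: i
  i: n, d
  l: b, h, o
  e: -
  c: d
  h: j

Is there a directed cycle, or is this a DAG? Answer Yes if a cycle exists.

No

DFS with white/gray/black marking, starting from f:
f gray
  g gray
    e gray
    e black
    h gray
      j gray
      j black
    h black
  g black
  a gray
    d gray
    d black
  a black
  f→e: e black — skip
  o gray
    o→j: j black — skip
    m gray
      i gray
        n gray
        n black
        i→d: d black — skip
      i black
    m black
  o black
  l gray
    b gray
      b→e: e black — skip
      c gray
        c→d: d black — skip
      c black
      k gray
        k→n: n black — skip
        k→c: c black — skip
      k black
    b black
    l→h: h black — skip
    l→o: o black — skip
  l black
f black
Every edge goes to a white or black vertex — no back edge, so the graph is acyclic.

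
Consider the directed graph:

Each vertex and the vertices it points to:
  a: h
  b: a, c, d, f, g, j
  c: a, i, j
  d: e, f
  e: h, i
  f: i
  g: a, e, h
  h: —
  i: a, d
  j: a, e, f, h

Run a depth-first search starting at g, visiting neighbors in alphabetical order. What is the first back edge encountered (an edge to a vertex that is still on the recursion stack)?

d->e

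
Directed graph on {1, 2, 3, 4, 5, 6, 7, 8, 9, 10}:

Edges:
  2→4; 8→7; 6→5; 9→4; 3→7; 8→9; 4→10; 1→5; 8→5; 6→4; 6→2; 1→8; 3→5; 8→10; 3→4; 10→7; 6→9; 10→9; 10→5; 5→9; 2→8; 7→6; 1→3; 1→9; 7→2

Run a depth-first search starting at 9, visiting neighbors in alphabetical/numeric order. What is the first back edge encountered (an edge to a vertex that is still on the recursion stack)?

DFS from 9 (visiting neighbors in alphabetical/numeric order); mark gray on enter, black on exit:
9 gray
  4 gray
    10 gray
      5 gray
        5→9: 9 is gray → back edge
First back edge: 5 → 9.

5→9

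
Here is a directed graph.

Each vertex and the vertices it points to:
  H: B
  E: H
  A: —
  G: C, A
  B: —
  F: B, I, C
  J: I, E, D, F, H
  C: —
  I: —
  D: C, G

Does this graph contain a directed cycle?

No

DFS with white/gray/black marking, starting from B:
B gray
B black
H gray
  H→B: B black — skip
H black
E gray
  E→H: H black — skip
E black
A gray
A black
G gray
  C gray
  C black
  G→A: A black — skip
G black
F gray
  F→B: B black — skip
  I gray
  I black
  F→C: C black — skip
F black
J gray
  J→I: I black — skip
  J→E: E black — skip
  D gray
    D→C: C black — skip
    D→G: G black — skip
  D black
  J→F: F black — skip
  J→H: H black — skip
J black
Every edge goes to a white or black vertex — no back edge, so the graph is acyclic.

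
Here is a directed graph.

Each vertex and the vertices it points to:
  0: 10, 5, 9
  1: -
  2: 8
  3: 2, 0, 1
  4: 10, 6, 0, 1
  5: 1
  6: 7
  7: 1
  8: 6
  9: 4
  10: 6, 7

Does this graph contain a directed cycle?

Yes

DFS with white/gray/black marking, starting from 6:
6 gray
  7 gray
    1 gray
    1 black
  7 black
6 black
0 gray
  10 gray
    10→6: 6 black — skip
    10→7: 7 black — skip
  10 black
  5 gray
    5→1: 1 black — skip
  5 black
  9 gray
    4 gray
      4→10: 10 black — skip
      4→6: 6 black — skip
      4→0: 0 is gray → back edge
Back edge found, so a cycle exists: 0 → 9 → 4 → 0.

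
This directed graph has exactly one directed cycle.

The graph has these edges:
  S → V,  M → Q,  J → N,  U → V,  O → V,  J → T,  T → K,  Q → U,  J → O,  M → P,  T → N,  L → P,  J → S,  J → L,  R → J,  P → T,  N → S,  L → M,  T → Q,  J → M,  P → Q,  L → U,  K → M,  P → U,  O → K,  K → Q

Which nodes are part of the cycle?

DFS with gray/black marking from T:
T gray
  K gray
    M gray
      Q gray
        U gray
          V gray
          V black
        U black
      Q black
      P gray
        P→Q: Q black — skip
        P→U: U black — skip
        P→T: T is gray → back edge
Back edge closes the cycle T → K → M → P → T; its vertices are {K, M, P, T}.

K, M, P, T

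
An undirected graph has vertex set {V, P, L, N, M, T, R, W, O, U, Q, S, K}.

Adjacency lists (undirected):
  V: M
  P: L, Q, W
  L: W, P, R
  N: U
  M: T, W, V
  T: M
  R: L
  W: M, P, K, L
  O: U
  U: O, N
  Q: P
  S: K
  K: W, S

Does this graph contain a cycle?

Yes

DFS, tracking each vertex's parent; an edge to a visited non-parent vertex closes a cycle.
Start from P:
visit P (parent –)
  visit L (parent P)
    visit W (parent L)
      visit M (parent W)
        visit T (parent M)
          T–M: parent, skip
        M–W: parent, skip
        visit V (parent M)
          V–M: parent, skip
      W–P: P visited and ≠ parent → cycle
Cycle: P – L – W – P.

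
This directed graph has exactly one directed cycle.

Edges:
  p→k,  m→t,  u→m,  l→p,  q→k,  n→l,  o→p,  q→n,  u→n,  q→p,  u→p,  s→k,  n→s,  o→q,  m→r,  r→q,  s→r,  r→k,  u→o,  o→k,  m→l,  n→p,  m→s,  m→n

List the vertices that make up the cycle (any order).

n, q, r, s

DFS with gray/black marking from n:
n gray
  s gray
    k gray
    k black
    r gray
      q gray
        p gray
          p→k: k black — skip
        p black
        q→k: k black — skip
        q→n: n is gray → back edge
Back edge closes the cycle n → s → r → q → n; its vertices are {n, q, r, s}.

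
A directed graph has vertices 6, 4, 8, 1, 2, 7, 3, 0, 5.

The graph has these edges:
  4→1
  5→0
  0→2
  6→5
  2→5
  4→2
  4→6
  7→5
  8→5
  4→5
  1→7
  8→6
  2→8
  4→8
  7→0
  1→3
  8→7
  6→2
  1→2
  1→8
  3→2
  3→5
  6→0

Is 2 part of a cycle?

Yes

2 is on a cycle iff 2 can reach itself via ≥1 edge.
2 → 8 → 6 → 2 — yes.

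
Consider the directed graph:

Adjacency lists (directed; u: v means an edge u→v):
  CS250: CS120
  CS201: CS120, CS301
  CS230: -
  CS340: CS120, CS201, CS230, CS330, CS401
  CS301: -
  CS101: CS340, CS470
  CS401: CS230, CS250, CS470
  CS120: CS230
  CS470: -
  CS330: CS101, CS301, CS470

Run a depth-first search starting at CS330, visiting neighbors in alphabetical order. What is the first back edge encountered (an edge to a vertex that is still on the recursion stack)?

CS340->CS330

DFS from CS330 (visiting neighbors in alphabetical order); mark gray on enter, black on exit:
CS330 gray
  CS101 gray
    CS340 gray
      CS120 gray
        CS230 gray
        CS230 black
      CS120 black
      CS201 gray
        CS201→CS120: CS120 black — skip
        CS301 gray
        CS301 black
      CS201 black
      CS340→CS230: CS230 black — skip
      CS340→CS330: CS330 is gray → back edge
First back edge: CS340 → CS330.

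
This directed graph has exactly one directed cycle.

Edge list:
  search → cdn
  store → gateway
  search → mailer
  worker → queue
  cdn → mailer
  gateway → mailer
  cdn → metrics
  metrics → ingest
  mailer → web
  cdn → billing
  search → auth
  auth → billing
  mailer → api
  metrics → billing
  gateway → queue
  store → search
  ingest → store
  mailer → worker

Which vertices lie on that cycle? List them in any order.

cdn, store, ingest, search, metrics

DFS with gray/black marking from store:
store gray
  gateway gray
    queue gray
    queue black
    mailer gray
      api gray
      api black
      web gray
      web black
      worker gray
        worker→queue: queue black — skip
      worker black
    mailer black
  gateway black
  search gray
    auth gray
      billing gray
      billing black
    auth black
    search→mailer: mailer black — skip
    cdn gray
      metrics gray
        ingest gray
          ingest→store: store is gray → back edge
Back edge closes the cycle store → search → cdn → metrics → ingest → store; its vertices are {cdn, store, ingest, search, metrics}.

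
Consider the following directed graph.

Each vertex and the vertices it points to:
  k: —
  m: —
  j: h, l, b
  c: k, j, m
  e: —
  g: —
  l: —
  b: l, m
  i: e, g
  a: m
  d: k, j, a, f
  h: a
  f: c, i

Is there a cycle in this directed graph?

DFS with white/gray/black marking, starting from e:
e gray
e black
k gray
k black
m gray
m black
j gray
  h gray
    a gray
      a→m: m black — skip
    a black
  h black
  l gray
  l black
  b gray
    b→l: l black — skip
    b→m: m black — skip
  b black
j black
c gray
  c→k: k black — skip
  c→j: j black — skip
  c→m: m black — skip
c black
g gray
g black
i gray
  i→e: e black — skip
  i→g: g black — skip
i black
d gray
  d→k: k black — skip
  d→j: j black — skip
  d→a: a black — skip
  f gray
    f→c: c black — skip
    f→i: i black — skip
  f black
d black
Every edge goes to a white or black vertex — no back edge, so the graph is acyclic.

No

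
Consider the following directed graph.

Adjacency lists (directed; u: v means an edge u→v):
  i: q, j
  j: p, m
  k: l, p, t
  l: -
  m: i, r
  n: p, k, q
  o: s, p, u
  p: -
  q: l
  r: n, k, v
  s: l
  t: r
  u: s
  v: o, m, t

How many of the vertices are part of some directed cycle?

8

A vertex is on a directed cycle iff it belongs to a strongly connected component of size ≥ 2 (or has a self-loop).
The vertices on cycles are {i, j, k, m, n, r, t, v} — 8 in total.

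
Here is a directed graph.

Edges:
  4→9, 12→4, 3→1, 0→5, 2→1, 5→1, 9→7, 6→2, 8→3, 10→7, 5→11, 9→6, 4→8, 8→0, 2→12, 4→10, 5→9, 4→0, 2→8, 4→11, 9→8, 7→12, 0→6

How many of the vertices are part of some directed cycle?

10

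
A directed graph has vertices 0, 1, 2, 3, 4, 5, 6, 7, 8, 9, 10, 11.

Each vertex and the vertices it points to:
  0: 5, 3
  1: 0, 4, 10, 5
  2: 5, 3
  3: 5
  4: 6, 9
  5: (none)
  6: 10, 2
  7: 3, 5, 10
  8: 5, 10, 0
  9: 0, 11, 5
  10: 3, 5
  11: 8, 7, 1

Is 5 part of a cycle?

5 lies on a cycle iff there is a path from 5 back to itself.
Exploring from 5, it never reaches itself; equivalently, its strongly connected component is a singleton.

No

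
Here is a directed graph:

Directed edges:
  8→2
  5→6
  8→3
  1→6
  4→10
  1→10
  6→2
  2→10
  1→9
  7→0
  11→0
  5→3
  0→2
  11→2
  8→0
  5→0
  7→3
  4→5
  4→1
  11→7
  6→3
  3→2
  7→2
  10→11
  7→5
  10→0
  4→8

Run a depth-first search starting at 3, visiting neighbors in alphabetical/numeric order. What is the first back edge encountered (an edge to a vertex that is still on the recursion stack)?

0→2

DFS from 3 (visiting neighbors in alphabetical/numeric order); mark gray on enter, black on exit:
3 gray
  2 gray
    10 gray
      0 gray
        0→2: 2 is gray → back edge
First back edge: 0 → 2.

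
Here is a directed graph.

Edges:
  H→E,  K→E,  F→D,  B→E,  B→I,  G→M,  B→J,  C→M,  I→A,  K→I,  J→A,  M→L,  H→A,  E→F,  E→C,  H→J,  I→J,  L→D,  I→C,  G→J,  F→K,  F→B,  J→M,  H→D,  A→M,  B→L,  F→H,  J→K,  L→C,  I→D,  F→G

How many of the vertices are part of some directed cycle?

11

A vertex is on a directed cycle iff it belongs to a strongly connected component of size ≥ 2 (or has a self-loop).
The vertices on cycles are {B, C, E, F, G, H, I, J, K, L, M} — 11 in total.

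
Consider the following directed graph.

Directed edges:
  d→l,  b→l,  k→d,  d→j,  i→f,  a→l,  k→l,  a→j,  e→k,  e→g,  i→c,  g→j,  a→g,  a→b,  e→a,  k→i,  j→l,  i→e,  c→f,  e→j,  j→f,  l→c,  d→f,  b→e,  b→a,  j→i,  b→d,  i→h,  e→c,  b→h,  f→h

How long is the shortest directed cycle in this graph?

2

For each vertex v, BFS finds the shortest path from v back to v.
The shortest such closed walk is a → b → a, length 2.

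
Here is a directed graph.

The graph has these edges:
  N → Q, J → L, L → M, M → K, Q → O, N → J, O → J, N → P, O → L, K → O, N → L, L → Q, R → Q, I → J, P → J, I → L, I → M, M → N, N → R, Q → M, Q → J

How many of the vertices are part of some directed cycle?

9

A vertex is on a directed cycle iff it belongs to a strongly connected component of size ≥ 2 (or has a self-loop).
The vertices on cycles are {J, K, L, M, N, O, P, Q, R} — 9 in total.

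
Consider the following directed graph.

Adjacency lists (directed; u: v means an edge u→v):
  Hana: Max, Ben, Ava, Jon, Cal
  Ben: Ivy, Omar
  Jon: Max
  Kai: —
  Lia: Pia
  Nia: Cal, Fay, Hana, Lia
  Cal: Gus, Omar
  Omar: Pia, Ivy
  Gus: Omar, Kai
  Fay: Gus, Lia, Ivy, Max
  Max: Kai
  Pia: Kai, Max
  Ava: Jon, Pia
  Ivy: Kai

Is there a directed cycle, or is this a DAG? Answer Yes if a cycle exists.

DFS with white/gray/black marking, starting from Hana:
Hana gray
  Max gray
    Kai gray
    Kai black
  Max black
  Ben gray
    Ivy gray
      Ivy→Kai: Kai black — skip
    Ivy black
    Omar gray
      Pia gray
        Pia→Kai: Kai black — skip
        Pia→Max: Max black — skip
      Pia black
      Omar→Ivy: Ivy black — skip
    Omar black
  Ben black
  Ava gray
    Jon gray
      Jon→Max: Max black — skip
    Jon black
    Ava→Pia: Pia black — skip
  Ava black
  Hana→Jon: Jon black — skip
  Cal gray
    Gus gray
      Gus→Omar: Omar black — skip
      Gus→Kai: Kai black — skip
    Gus black
    Cal→Omar: Omar black — skip
  Cal black
Hana black
Lia gray
  Lia→Pia: Pia black — skip
Lia black
Nia gray
  Nia→Cal: Cal black — skip
  Fay gray
    Fay→Gus: Gus black — skip
    Fay→Lia: Lia black — skip
    Fay→Ivy: Ivy black — skip
    Fay→Max: Max black — skip
  Fay black
  Nia→Hana: Hana black — skip
  Nia→Lia: Lia black — skip
Nia black
Every edge goes to a white or black vertex — no back edge, so the graph is acyclic.

No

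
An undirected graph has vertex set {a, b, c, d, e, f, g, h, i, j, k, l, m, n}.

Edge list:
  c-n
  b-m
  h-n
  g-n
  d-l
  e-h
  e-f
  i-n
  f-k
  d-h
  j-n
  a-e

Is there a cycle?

No

DFS, tracking each vertex's parent; an edge to a visited non-parent vertex closes a cycle.
Start from n:
visit n (parent –)
  visit j (parent n)
    j–n: parent, skip
  visit i (parent n)
    i–n: parent, skip
  visit h (parent n)
    visit d (parent h)
      visit l (parent d)
        l–d: parent, skip
      d–h: parent, skip
    h–n: parent, skip
    visit e (parent h)
      visit a (parent e)
        a–e: parent, skip
      e–h: parent, skip
      visit f (parent e)
        f–e: parent, skip
        visit k (parent f)
          k–f: parent, skip
  visit c (parent n)
    c–n: parent, skip
  visit g (parent n)
    g–n: parent, skip
visit b (parent –)
  visit m (parent b)
    m–b: parent, skip
No non-parent visited neighbor found — the graph is a forest.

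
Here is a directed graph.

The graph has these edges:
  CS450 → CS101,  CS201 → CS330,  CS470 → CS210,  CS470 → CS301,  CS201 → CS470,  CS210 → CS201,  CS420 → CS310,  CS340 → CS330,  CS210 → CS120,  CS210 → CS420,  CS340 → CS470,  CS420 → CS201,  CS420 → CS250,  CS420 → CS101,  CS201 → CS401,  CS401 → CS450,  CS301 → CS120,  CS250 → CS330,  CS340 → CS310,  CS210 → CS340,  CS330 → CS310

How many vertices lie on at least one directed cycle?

5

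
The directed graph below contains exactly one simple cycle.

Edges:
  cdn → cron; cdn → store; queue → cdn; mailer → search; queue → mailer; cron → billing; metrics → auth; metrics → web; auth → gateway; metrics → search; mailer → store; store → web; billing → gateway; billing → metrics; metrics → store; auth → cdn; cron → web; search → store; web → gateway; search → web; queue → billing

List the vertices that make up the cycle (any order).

cdn, auth, cron, billing, metrics

DFS with gray/black marking from cdn:
cdn gray
  cron gray
    web gray
      gateway gray
      gateway black
    web black
    billing gray
      billing→gateway: gateway black — skip
      metrics gray
        store gray
          store→web: web black — skip
        store black
        metrics→web: web black — skip
        auth gray
          auth→gateway: gateway black — skip
          auth→cdn: cdn is gray → back edge
Back edge closes the cycle cdn → cron → billing → metrics → auth → cdn; its vertices are {cdn, auth, cron, billing, metrics}.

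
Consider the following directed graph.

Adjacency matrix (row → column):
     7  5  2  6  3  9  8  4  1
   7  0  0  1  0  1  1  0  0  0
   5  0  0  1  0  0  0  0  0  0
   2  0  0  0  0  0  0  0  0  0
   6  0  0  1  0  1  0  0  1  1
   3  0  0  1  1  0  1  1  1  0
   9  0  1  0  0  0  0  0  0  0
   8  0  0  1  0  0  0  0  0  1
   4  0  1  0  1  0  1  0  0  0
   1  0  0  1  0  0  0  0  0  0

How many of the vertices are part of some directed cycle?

A vertex is on a directed cycle iff it belongs to a strongly connected component of size ≥ 2 (or has a self-loop).
The vertices on cycles are {3, 4, 6} — 3 in total.

3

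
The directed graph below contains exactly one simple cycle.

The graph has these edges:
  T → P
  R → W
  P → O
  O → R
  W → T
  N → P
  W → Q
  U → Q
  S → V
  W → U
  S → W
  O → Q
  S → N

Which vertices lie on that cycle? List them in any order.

O, P, R, T, W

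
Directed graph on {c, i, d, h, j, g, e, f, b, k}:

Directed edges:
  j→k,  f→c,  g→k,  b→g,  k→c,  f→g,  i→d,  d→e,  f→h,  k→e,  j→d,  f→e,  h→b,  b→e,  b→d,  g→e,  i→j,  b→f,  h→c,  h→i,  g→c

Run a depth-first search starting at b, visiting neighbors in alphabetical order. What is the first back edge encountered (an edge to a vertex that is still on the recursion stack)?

DFS from b (visiting neighbors in alphabetical order); mark gray on enter, black on exit:
b gray
  d gray
    e gray
    e black
  d black
  b→e: e black — skip
  f gray
    c gray
    c black
    f→e: e black — skip
    g gray
      g→c: c black — skip
      g→e: e black — skip
      k gray
        k→c: c black — skip
        k→e: e black — skip
      k black
    g black
    h gray
      h→b: b is gray → back edge
First back edge: h → b.

h->b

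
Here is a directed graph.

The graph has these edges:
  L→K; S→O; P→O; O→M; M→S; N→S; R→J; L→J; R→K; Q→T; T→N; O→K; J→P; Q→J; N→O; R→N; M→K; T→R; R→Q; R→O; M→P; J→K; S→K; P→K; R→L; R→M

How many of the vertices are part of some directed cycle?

7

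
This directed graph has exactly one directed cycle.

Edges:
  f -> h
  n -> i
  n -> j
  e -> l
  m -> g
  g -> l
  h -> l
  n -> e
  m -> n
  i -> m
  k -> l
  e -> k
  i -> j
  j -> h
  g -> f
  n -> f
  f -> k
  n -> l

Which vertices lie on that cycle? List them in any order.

i, m, n

DFS with gray/black marking from m:
m gray
  n gray
    i gray
      j gray
        h gray
          l gray
          l black
        h black
      j black
      i→m: m is gray → back edge
Back edge closes the cycle m → n → i → m; its vertices are {i, m, n}.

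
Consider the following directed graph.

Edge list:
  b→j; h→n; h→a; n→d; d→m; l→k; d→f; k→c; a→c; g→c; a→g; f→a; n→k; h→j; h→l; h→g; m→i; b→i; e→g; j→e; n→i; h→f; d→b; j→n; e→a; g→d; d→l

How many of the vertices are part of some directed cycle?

8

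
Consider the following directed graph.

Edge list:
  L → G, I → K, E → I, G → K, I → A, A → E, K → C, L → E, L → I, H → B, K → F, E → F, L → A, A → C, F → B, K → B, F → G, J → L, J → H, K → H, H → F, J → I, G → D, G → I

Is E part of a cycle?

Yes

E is on a cycle iff E can reach itself via ≥1 edge.
E → I → A → E — yes.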